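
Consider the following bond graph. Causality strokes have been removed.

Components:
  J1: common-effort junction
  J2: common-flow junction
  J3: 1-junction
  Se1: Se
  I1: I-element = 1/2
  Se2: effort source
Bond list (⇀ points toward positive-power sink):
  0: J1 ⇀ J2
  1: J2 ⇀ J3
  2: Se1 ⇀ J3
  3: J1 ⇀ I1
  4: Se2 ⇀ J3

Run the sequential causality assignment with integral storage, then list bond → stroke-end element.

bond 0 stroke→J1
bond 1 stroke→J2
bond 2 stroke→J3
bond 3 stroke→I1
bond 4 stroke→J3

bond 2 stroke→J3  (Se1: effort source, stroke at far end)
bond 4 stroke→J3  (source Se2 imposes e)
bond 1 stroke→J2  (only one flow-in slot at J3)
bond 0 stroke→J1  (J2: last free bond brings flow in)
bond 3 stroke→I1  (0-jn J1 has e-setter on 0)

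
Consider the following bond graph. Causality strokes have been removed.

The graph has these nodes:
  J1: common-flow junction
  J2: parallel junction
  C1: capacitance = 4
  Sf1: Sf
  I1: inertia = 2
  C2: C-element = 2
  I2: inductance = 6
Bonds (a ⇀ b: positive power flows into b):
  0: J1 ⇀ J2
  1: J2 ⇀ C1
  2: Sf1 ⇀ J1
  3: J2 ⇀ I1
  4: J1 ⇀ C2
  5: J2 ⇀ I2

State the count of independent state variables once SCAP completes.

4  (C1, C2, I1, I2 all integral)

#2 stroke at Sf1  (Sf1 (Sf) sets flow on bond)
#0 stroke at J1  (1-jn J1 has f-setter on 2)
#4 stroke at J1  (common-f at J1 fixed by 2)
#1 stroke at J2  (C1 integral (e out))
#3 stroke at I1  (J2: bond 1 brought effort, rest push out)
#5 stroke at I2  (0-jn J2 has e-setter on 1)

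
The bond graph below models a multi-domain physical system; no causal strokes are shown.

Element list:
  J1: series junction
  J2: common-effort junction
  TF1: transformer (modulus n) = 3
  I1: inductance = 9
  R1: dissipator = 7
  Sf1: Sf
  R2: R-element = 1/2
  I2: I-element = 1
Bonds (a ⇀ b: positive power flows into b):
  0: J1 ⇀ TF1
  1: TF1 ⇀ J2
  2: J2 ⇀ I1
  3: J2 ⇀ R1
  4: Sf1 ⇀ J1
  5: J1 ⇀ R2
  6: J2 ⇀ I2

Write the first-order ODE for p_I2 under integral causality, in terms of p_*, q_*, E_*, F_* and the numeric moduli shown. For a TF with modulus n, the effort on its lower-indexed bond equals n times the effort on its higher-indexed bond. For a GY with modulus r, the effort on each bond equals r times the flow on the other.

dp_I2/dt = 21*F_Sf1 - 7*p_I1/9 - 7*p_I2

b4 stroke→Sf1  (Sf1 (Sf) sets flow on bond)
b0 stroke→J1  (1-jn J1 has f-setter on 4)
b5 stroke→J1  (1-jn J1 has f-setter on 4)
b1 stroke→TF1  (through TF1, causality passes straight; one stroke at TF1)
b2 stroke→I1  (prefer integral on I1)
b6 stroke→I2  (I2: I, integral causality)
b3 stroke→J2  (J2 needs exactly one e-in)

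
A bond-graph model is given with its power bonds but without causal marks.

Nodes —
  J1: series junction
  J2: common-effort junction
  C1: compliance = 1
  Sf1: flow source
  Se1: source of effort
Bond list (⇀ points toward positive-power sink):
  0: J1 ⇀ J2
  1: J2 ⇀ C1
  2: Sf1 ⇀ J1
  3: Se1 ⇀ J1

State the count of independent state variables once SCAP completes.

bond 2 stroke→Sf1  (Sf1: flow source, stroke at near end)
bond 3 stroke→J1  (Se1 (Se) sets effort on bond)
bond 0 stroke→J1  (1-jn J1 has f-setter on 2)
bond 1 stroke→J2  (closing 0-jn rule on J2)

1  (C1 all integral)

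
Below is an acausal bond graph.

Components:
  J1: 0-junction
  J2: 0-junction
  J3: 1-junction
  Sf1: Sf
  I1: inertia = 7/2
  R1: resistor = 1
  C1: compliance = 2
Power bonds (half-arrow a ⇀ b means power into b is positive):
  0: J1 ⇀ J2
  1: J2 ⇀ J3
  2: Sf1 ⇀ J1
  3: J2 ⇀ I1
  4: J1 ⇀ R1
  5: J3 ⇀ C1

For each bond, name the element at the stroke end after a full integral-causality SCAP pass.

β0 stroke at J1
β1 stroke at J2
β2 stroke at Sf1
β3 stroke at I1
β4 stroke at R1
β5 stroke at J3

#2 stroke→Sf1  (Sf1: flow source, stroke at near end)
#3 stroke→I1  (I1 integral (f out))
#5 stroke→J3  (C1: C, integral causality)
#1 stroke→J2  (closing 1-jn rule on J3)
#0 stroke→J1  (J2 effort already set via bond 1)
#4 stroke→R1  (J1 effort already set via bond 0)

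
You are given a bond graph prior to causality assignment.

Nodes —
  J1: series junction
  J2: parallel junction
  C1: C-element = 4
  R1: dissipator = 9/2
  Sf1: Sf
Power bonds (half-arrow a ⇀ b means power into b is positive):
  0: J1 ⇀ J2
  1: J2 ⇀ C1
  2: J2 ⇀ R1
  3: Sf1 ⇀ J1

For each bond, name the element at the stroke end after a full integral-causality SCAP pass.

#0 stroke→J1
#1 stroke→J2
#2 stroke→R1
#3 stroke→Sf1

bond 3 |Sf1  (Sf1 fixes flow; stroke at Sf1)
bond 0 |J1  (1-jn J1 has f-setter on 3)
bond 1 |J2  (C1 integral (e out))
bond 2 |R1  (0-jn J2 has e-setter on 1)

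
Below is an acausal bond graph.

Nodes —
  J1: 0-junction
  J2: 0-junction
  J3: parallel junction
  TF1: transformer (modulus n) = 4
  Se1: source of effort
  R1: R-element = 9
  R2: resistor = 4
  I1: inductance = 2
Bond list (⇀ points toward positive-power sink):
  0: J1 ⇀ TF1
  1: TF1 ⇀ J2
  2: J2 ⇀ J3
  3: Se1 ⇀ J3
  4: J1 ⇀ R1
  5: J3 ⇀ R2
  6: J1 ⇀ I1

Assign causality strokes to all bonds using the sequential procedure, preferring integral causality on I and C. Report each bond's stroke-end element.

#0 →J1
#1 →TF1
#2 →J2
#3 →J3
#4 →R1
#5 →R2
#6 →I1

b3 stroke→J3  (Se1 (Se) sets effort on bond)
b2 stroke→J2  (J3: bond 3 brought effort, rest push out)
b5 stroke→R2  (J3 effort already set via bond 3)
b1 stroke→TF1  (J2 effort already set via bond 2)
b0 stroke→J1  (TF1 one-in-one-out from 1)
b4 stroke→R1  (J1 effort already set via bond 0)
b6 stroke→I1  (common-e at J1 fixed by 0)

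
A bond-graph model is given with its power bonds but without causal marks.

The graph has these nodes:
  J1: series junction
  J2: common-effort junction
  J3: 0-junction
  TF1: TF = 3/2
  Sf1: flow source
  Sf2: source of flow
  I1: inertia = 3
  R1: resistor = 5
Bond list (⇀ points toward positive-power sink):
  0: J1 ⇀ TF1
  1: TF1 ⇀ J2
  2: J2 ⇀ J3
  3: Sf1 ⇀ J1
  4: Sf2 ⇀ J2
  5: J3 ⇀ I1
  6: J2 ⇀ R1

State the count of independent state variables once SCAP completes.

1  (I1 all integral)

bond 3 |Sf1  (source Sf1 imposes f)
bond 4 |Sf2  (Sf2: flow source, stroke at near end)
bond 0 |J1  (1-jn J1 has f-setter on 3)
bond 1 |TF1  (through TF1, causality passes straight; one stroke at TF1)
bond 5 |I1  (I1 outputs flow p/I1)
bond 2 |J3  (J3: last free bond brings effort in)
bond 6 |J2  (closing 0-jn rule on J2)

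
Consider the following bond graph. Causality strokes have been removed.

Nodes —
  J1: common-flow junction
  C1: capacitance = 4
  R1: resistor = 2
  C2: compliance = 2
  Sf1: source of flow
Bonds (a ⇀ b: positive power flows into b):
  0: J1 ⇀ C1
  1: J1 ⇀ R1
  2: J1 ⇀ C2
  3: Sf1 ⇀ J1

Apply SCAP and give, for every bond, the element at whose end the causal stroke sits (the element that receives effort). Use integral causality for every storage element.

b3 |Sf1  (Sf1 (Sf) sets flow on bond)
b0 |J1  (common-f at J1 fixed by 3)
b1 |J1  (common-f at J1 fixed by 3)
b2 |J1  (1-jn J1 has f-setter on 3)

#0 |J1
#1 |J1
#2 |J1
#3 |Sf1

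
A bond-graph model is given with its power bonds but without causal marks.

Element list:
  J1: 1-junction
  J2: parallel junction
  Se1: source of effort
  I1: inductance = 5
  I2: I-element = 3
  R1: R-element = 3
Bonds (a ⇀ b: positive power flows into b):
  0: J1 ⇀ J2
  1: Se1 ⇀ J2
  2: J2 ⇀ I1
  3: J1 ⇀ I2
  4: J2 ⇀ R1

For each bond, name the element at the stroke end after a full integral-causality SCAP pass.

bond 1 →J2  (Se1: effort source, stroke at far end)
bond 0 →J1  (common-e at J2 fixed by 1)
bond 2 →I1  (0-jn J2 has e-setter on 1)
bond 4 →R1  (J2 effort already set via bond 1)
bond 3 →I2  (only one flow-in slot at J1)

β0 stroke at J1
β1 stroke at J2
β2 stroke at I1
β3 stroke at I2
β4 stroke at R1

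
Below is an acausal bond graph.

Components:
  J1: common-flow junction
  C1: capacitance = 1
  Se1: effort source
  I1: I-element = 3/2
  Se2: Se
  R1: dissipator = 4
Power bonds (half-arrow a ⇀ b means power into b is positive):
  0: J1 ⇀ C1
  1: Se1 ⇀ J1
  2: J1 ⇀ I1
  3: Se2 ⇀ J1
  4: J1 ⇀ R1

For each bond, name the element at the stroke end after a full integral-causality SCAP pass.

b1 |J1  (Se1 fixes effort; stroke away)
b3 |J1  (source Se2 imposes e)
b0 |J1  (C1 integral (e out))
b2 |I1  (I1 integral (f out))
b4 |J1  (common-f at J1 fixed by 2)

#0 →J1
#1 →J1
#2 →I1
#3 →J1
#4 →J1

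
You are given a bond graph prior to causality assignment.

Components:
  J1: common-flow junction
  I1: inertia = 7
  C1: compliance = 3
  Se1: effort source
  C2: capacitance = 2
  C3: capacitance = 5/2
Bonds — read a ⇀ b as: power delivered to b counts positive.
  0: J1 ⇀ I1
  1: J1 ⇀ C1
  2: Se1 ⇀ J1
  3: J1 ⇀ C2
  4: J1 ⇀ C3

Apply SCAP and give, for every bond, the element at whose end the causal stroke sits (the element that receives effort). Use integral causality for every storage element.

bond 2 stroke at J1  (Se1: effort source, stroke at far end)
bond 0 stroke at I1  (I1: I, integral causality)
bond 1 stroke at J1  (J1 flow already set via bond 0)
bond 3 stroke at J1  (J1: bond 0 brought flow, rest push out)
bond 4 stroke at J1  (J1: bond 0 brought flow, rest push out)

#0 stroke at I1
#1 stroke at J1
#2 stroke at J1
#3 stroke at J1
#4 stroke at J1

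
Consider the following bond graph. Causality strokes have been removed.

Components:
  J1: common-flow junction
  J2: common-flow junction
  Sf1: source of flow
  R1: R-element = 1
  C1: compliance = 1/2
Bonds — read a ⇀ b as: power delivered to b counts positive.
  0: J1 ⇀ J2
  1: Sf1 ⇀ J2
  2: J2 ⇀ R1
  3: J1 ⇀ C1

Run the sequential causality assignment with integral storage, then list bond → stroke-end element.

β1 stroke at Sf1  (Sf1 (Sf) sets flow on bond)
β0 stroke at J2  (common-f at J2 fixed by 1)
β2 stroke at J2  (J2 flow already set via bond 1)
β3 stroke at J1  (J1: bond 0 brought flow, rest push out)

β0 stroke→J2
β1 stroke→Sf1
β2 stroke→J2
β3 stroke→J1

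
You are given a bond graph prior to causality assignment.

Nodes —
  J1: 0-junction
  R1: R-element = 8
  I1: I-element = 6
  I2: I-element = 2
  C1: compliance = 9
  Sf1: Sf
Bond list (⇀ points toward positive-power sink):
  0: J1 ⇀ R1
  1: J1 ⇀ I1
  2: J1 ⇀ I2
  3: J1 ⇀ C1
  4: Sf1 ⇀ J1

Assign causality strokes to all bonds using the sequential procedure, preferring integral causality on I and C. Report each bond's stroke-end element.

bond 4 stroke→Sf1  (Sf1 fixes flow; stroke at Sf1)
bond 1 stroke→I1  (prefer integral on I1)
bond 2 stroke→I2  (I2: I, integral causality)
bond 3 stroke→J1  (C1 integral (e out))
bond 0 stroke→R1  (J1 effort already set via bond 3)

β0 stroke at R1
β1 stroke at I1
β2 stroke at I2
β3 stroke at J1
β4 stroke at Sf1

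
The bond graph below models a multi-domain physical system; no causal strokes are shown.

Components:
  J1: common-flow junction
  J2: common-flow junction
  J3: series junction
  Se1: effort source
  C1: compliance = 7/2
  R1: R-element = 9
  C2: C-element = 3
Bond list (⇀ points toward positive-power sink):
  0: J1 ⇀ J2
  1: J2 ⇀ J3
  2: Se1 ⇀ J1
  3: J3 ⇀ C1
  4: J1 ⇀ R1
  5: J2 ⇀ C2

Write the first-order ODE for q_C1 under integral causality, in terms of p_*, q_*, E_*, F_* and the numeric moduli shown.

dq_C1/dt = E_Se1/9 - 2*q_C1/63 - q_C2/27

b2 stroke→J1  (source Se1 imposes e)
b3 stroke→J3  (prefer integral on C1)
b1 stroke→J2  (only one flow-in slot at J3)
b5 stroke→J2  (C2: C, integral causality)
b0 stroke→J1  (J2: last free bond brings flow in)
b4 stroke→R1  (J1: last free bond brings flow in)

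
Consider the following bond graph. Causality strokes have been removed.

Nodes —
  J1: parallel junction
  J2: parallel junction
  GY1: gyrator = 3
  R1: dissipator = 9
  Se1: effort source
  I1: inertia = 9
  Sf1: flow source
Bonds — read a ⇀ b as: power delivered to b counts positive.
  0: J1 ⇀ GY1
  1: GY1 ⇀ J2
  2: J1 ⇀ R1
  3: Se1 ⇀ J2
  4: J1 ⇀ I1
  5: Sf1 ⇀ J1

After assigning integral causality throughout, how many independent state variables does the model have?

1  (I1 all integral)

bond 3 →J2  (Se1: effort source, stroke at far end)
bond 5 →Sf1  (Sf1 (Sf) sets flow on bond)
bond 1 →GY1  (J2: bond 3 brought effort, rest push out)
bond 0 →GY1  (through GY1, causality inverts; strokes same side of GY1)
bond 4 →I1  (prefer integral on I1)
bond 2 →J1  (only one effort-in slot at J1)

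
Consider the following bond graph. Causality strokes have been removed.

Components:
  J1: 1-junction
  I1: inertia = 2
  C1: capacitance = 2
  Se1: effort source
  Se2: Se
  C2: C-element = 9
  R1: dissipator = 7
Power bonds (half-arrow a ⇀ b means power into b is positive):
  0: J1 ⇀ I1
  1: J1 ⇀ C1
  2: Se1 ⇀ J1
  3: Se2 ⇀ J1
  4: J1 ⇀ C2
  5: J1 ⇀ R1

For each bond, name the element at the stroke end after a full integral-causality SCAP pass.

#2 stroke at J1  (Se1 (Se) sets effort on bond)
#3 stroke at J1  (Se2 (Se) sets effort on bond)
#0 stroke at I1  (I1 integral (f out))
#1 stroke at J1  (common-f at J1 fixed by 0)
#4 stroke at J1  (common-f at J1 fixed by 0)
#5 stroke at J1  (J1: bond 0 brought flow, rest push out)

b0 stroke→I1
b1 stroke→J1
b2 stroke→J1
b3 stroke→J1
b4 stroke→J1
b5 stroke→J1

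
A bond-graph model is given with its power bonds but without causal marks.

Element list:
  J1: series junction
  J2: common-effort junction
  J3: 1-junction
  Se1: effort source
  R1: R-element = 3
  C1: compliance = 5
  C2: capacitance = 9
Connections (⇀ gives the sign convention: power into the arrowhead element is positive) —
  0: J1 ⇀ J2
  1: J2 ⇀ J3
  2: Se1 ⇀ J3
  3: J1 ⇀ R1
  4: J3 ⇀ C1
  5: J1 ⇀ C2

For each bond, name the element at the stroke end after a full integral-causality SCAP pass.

bond 0 stroke at J1
bond 1 stroke at J2
bond 2 stroke at J3
bond 3 stroke at R1
bond 4 stroke at J3
bond 5 stroke at J1

bond 2 stroke at J3  (Se1 (Se) sets effort on bond)
bond 4 stroke at J3  (C1: C, integral causality)
bond 1 stroke at J2  (J3 needs exactly one f-in)
bond 0 stroke at J1  (0-jn J2 has e-setter on 1)
bond 5 stroke at J1  (C2 integral (e out))
bond 3 stroke at R1  (closing 1-jn rule on J1)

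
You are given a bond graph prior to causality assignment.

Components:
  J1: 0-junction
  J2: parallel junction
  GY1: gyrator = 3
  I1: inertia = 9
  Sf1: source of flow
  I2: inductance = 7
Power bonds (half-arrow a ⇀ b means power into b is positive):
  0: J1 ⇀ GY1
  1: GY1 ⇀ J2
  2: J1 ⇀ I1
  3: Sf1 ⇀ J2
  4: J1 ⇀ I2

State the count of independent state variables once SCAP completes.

bond 3 |Sf1  (Sf1 fixes flow; stroke at Sf1)
bond 1 |J2  (only one effort-in slot at J2)
bond 0 |J1  (GY1: gyrator matches bond 1)
bond 2 |I1  (common-e at J1 fixed by 0)
bond 4 |I2  (common-e at J1 fixed by 0)

2  (I1, I2 all integral)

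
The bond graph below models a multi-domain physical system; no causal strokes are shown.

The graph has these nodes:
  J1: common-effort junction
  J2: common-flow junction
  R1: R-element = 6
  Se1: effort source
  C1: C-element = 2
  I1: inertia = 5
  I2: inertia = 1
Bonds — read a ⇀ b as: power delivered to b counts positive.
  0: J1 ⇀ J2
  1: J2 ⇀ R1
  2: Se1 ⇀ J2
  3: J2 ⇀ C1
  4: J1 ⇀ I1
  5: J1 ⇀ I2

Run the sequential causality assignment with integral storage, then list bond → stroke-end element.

β0 |J1
β1 |J2
β2 |J2
β3 |J2
β4 |I1
β5 |I2

bond 2 stroke→J2  (source Se1 imposes e)
bond 3 stroke→J2  (C1: C, integral causality)
bond 4 stroke→I1  (prefer integral on I1)
bond 5 stroke→I2  (prefer integral on I2)
bond 0 stroke→J1  (closing 0-jn rule on J1)
bond 1 stroke→J2  (1-jn J2 has f-setter on 0)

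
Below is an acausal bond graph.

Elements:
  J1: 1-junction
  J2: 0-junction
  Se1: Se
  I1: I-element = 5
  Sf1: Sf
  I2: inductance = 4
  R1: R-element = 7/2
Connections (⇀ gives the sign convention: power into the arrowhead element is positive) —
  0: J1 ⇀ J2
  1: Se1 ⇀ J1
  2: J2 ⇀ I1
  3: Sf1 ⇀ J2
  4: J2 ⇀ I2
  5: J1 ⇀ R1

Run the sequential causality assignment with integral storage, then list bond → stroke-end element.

b1 →J1  (Se1 fixes effort; stroke away)
b3 →Sf1  (Sf1: flow source, stroke at near end)
b2 →I1  (I1: I, integral causality)
b4 →I2  (prefer integral on I2)
b0 →J2  (J2 needs exactly one e-in)
b5 →J1  (J1: bond 0 brought flow, rest push out)

β0 stroke at J2
β1 stroke at J1
β2 stroke at I1
β3 stroke at Sf1
β4 stroke at I2
β5 stroke at J1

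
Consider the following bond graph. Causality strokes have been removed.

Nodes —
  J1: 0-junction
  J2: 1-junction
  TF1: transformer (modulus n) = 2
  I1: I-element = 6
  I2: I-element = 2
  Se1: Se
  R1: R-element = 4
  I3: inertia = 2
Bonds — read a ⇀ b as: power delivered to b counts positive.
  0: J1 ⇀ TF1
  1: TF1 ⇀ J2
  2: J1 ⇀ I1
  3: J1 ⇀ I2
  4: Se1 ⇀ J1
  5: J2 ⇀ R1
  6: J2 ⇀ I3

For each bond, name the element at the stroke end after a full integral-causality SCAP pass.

bond 4 |J1  (source Se1 imposes e)
bond 0 |TF1  (common-e at J1 fixed by 4)
bond 2 |I1  (J1: bond 4 brought effort, rest push out)
bond 3 |I2  (common-e at J1 fixed by 4)
bond 1 |J2  (TF1: transformer flips bond 0)
bond 6 |I3  (prefer integral on I3)
bond 5 |J2  (1-jn J2 has f-setter on 6)

b0 stroke→TF1
b1 stroke→J2
b2 stroke→I1
b3 stroke→I2
b4 stroke→J1
b5 stroke→J2
b6 stroke→I3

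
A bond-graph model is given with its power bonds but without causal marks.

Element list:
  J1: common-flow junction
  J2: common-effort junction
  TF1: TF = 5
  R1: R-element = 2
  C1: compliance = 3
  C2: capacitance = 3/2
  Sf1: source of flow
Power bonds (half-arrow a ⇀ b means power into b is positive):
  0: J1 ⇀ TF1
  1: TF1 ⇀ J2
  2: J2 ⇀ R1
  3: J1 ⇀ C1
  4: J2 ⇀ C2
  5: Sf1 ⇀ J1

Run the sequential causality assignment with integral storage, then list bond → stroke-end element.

bond 0 stroke→J1
bond 1 stroke→TF1
bond 2 stroke→R1
bond 3 stroke→J1
bond 4 stroke→J2
bond 5 stroke→Sf1

β5 →Sf1  (source Sf1 imposes f)
β0 →J1  (1-jn J1 has f-setter on 5)
β3 →J1  (J1: bond 5 brought flow, rest push out)
β1 →TF1  (TF1 one-in-one-out from 0)
β4 →J2  (C2 integral (e out))
β2 →R1  (J2: bond 4 brought effort, rest push out)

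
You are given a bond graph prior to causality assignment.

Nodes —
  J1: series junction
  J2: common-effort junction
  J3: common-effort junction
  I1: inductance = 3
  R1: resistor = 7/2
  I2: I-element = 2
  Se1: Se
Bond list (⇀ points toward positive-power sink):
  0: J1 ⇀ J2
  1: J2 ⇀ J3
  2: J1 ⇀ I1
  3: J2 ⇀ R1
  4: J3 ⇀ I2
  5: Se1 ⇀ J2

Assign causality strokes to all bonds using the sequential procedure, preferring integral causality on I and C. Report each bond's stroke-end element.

β0 stroke at J1
β1 stroke at J3
β2 stroke at I1
β3 stroke at R1
β4 stroke at I2
β5 stroke at J2

b5 |J2  (Se1: effort source, stroke at far end)
b0 |J1  (common-e at J2 fixed by 5)
b1 |J3  (J2 effort already set via bond 5)
b3 |R1  (0-jn J2 has e-setter on 5)
b4 |I2  (common-e at J3 fixed by 1)
b2 |I1  (only one flow-in slot at J1)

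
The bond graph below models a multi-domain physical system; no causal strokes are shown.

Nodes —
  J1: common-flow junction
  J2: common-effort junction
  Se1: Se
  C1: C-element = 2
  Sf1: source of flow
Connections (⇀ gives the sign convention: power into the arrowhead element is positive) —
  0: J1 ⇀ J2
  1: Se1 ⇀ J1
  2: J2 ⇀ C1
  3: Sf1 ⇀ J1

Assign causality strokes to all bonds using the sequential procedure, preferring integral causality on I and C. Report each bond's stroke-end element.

β1 →J1  (Se1 fixes effort; stroke away)
β3 →Sf1  (Sf1 (Sf) sets flow on bond)
β0 →J1  (1-jn J1 has f-setter on 3)
β2 →J2  (J2: last free bond brings effort in)

β0 |J1
β1 |J1
β2 |J2
β3 |Sf1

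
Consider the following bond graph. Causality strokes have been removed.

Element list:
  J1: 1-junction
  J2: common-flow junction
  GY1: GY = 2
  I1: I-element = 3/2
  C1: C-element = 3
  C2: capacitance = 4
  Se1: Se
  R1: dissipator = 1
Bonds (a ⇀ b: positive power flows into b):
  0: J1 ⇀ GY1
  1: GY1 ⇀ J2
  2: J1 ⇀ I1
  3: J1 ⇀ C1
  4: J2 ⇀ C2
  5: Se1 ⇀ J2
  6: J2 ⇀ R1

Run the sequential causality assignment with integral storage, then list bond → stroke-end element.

β0 →J1
β1 →J2
β2 →I1
β3 →J1
β4 →J2
β5 →J2
β6 →R1

β5 |J2  (Se1 (Se) sets effort on bond)
β2 |I1  (I1: I, integral causality)
β0 |J1  (common-f at J1 fixed by 2)
β3 |J1  (J1: bond 2 brought flow, rest push out)
β1 |J2  (GY1 both-in/both-out from 0)
β4 |J2  (C2 outputs effort q/C2)
β6 |R1  (closing 1-jn rule on J2)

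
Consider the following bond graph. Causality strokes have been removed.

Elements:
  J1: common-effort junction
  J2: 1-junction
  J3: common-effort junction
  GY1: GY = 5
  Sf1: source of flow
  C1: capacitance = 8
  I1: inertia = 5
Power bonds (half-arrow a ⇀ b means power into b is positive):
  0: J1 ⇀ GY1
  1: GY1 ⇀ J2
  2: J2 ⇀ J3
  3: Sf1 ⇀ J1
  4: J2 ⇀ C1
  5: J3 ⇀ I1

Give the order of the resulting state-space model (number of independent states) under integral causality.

2  (C1, I1 all integral)

#3 stroke at Sf1  (Sf1: flow source, stroke at near end)
#0 stroke at J1  (only one effort-in slot at J1)
#1 stroke at J2  (GY1: gyrator matches bond 0)
#4 stroke at J2  (prefer integral on C1)
#2 stroke at J3  (J2: last free bond brings flow in)
#5 stroke at I1  (J3: bond 2 brought effort, rest push out)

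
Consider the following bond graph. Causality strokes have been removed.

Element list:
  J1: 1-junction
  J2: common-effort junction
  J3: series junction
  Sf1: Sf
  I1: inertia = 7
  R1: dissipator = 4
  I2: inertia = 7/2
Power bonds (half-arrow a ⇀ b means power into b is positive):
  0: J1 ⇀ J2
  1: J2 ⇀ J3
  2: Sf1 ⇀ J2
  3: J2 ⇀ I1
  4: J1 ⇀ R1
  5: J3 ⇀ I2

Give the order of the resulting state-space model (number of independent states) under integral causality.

2  (I1, I2 all integral)

#2 →Sf1  (source Sf1 imposes f)
#3 →I1  (I1 integral (f out))
#5 →I2  (I2 outputs flow p/I2)
#1 →J3  (J3 flow already set via bond 5)
#0 →J2  (J2 needs exactly one e-in)
#4 →J1  (common-f at J1 fixed by 0)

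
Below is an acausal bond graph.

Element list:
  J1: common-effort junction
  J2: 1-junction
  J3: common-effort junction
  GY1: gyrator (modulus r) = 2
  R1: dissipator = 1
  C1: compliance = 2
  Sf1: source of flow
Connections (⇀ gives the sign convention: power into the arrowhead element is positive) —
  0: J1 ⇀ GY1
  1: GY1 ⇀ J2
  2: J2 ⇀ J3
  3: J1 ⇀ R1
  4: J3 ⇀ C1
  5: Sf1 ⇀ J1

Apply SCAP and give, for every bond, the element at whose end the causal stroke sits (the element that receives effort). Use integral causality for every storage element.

#0 stroke→GY1
#1 stroke→GY1
#2 stroke→J2
#3 stroke→J1
#4 stroke→J3
#5 stroke→Sf1

β5 |Sf1  (Sf1 fixes flow; stroke at Sf1)
β4 |J3  (prefer integral on C1)
β2 |J2  (0-jn J3 has e-setter on 4)
β1 |GY1  (closing 1-jn rule on J2)
β0 |GY1  (GY1 both-in/both-out from 1)
β3 |J1  (J1: last free bond brings effort in)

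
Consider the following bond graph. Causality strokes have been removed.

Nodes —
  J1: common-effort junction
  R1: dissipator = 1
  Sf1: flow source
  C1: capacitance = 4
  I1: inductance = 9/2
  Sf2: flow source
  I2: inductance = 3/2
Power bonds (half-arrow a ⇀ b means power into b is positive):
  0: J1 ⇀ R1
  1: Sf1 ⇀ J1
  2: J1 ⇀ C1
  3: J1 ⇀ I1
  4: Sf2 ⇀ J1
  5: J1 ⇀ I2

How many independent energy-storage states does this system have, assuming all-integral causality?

b1 |Sf1  (Sf1 fixes flow; stroke at Sf1)
b4 |Sf2  (Sf2 fixes flow; stroke at Sf2)
b2 |J1  (prefer integral on C1)
b0 |R1  (J1: bond 2 brought effort, rest push out)
b3 |I1  (J1 effort already set via bond 2)
b5 |I2  (J1 effort already set via bond 2)

3  (C1, I1, I2 all integral)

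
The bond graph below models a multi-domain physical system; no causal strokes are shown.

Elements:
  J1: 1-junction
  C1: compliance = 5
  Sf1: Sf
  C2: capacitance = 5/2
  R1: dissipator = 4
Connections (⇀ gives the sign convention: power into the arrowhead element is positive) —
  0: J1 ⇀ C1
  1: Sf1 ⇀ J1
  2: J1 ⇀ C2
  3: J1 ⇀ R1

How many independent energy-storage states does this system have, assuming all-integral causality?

2  (C1, C2 all integral)

#1 |Sf1  (Sf1 fixes flow; stroke at Sf1)
#0 |J1  (J1 flow already set via bond 1)
#2 |J1  (common-f at J1 fixed by 1)
#3 |J1  (common-f at J1 fixed by 1)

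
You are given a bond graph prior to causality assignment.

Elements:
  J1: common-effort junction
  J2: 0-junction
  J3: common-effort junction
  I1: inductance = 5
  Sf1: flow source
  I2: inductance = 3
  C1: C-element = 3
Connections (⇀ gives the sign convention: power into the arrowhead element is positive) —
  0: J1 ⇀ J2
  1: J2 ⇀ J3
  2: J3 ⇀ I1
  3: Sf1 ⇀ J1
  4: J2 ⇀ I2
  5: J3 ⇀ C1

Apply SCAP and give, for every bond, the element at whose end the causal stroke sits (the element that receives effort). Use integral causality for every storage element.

#0 stroke at J1
#1 stroke at J2
#2 stroke at I1
#3 stroke at Sf1
#4 stroke at I2
#5 stroke at J3

β3 stroke→Sf1  (Sf1 (Sf) sets flow on bond)
β0 stroke→J1  (J1: last free bond brings effort in)
β2 stroke→I1  (prefer integral on I1)
β4 stroke→I2  (prefer integral on I2)
β1 stroke→J2  (J2 needs exactly one e-in)
β5 stroke→J3  (J3 needs exactly one e-in)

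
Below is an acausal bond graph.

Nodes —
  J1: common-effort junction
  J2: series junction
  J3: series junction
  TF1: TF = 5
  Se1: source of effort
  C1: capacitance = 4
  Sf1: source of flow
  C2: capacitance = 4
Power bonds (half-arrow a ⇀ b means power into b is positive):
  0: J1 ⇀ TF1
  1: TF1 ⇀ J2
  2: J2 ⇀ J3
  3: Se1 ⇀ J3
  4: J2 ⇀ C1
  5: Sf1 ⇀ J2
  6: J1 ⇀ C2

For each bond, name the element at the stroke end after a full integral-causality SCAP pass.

β0 stroke→TF1
β1 stroke→J2
β2 stroke→J2
β3 stroke→J3
β4 stroke→J2
β5 stroke→Sf1
β6 stroke→J1

β3 stroke→J3  (Se1: effort source, stroke at far end)
β5 stroke→Sf1  (Sf1: flow source, stroke at near end)
β1 stroke→J2  (1-jn J2 has f-setter on 5)
β2 stroke→J2  (1-jn J2 has f-setter on 5)
β4 stroke→J2  (1-jn J2 has f-setter on 5)
β0 stroke→TF1  (TF1 one-in-one-out from 1)
β6 stroke→J1  (closing 0-jn rule on J1)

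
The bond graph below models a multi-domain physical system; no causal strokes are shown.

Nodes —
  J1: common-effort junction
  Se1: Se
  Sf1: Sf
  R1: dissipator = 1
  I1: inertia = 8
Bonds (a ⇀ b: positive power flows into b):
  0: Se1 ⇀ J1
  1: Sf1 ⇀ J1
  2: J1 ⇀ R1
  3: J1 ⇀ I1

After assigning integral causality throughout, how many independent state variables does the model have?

β0 →J1  (source Se1 imposes e)
β1 →Sf1  (source Sf1 imposes f)
β2 →R1  (0-jn J1 has e-setter on 0)
β3 →I1  (common-e at J1 fixed by 0)

1  (I1 all integral)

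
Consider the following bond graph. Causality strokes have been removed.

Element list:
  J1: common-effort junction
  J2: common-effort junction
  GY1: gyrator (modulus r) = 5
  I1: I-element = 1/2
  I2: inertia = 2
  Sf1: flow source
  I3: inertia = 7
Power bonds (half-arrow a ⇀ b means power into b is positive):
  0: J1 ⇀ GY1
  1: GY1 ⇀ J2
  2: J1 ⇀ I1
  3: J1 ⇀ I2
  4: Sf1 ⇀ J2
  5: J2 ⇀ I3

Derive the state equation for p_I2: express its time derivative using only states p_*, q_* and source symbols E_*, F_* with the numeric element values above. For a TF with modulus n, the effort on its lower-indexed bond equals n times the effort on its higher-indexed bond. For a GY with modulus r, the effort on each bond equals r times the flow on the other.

dp_I2/dt = -5*F_Sf1 + 5*p_I3/7

#4 →Sf1  (Sf1 fixes flow; stroke at Sf1)
#2 →I1  (I1: I, integral causality)
#3 →I2  (prefer integral on I2)
#0 →J1  (J1 needs exactly one e-in)
#1 →J2  (GY1 both-in/both-out from 0)
#5 →I3  (common-e at J2 fixed by 1)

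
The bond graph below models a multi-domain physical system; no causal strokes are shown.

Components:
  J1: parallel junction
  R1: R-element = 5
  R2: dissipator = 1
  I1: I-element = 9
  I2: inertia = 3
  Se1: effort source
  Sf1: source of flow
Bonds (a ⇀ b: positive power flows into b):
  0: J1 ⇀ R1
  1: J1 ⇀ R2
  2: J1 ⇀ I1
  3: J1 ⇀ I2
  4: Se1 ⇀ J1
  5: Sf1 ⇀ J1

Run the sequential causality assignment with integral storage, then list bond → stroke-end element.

β0 →R1
β1 →R2
β2 →I1
β3 →I2
β4 →J1
β5 →Sf1

b4 →J1  (source Se1 imposes e)
b5 →Sf1  (Sf1 (Sf) sets flow on bond)
b0 →R1  (J1 effort already set via bond 4)
b1 →R2  (common-e at J1 fixed by 4)
b2 →I1  (J1 effort already set via bond 4)
b3 →I2  (0-jn J1 has e-setter on 4)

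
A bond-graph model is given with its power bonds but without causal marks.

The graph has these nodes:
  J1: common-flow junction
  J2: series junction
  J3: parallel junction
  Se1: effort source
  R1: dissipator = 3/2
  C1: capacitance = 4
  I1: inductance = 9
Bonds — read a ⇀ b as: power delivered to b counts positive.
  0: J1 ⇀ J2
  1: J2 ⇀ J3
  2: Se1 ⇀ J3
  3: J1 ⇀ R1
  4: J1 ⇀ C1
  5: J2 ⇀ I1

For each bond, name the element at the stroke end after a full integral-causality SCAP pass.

β2 stroke at J3  (Se1 (Se) sets effort on bond)
β1 stroke at J2  (J3: bond 2 brought effort, rest push out)
β4 stroke at J1  (prefer integral on C1)
β5 stroke at I1  (I1: I, integral causality)
β0 stroke at J2  (common-f at J2 fixed by 5)
β3 stroke at J1  (common-f at J1 fixed by 0)

#0 stroke at J2
#1 stroke at J2
#2 stroke at J3
#3 stroke at J1
#4 stroke at J1
#5 stroke at I1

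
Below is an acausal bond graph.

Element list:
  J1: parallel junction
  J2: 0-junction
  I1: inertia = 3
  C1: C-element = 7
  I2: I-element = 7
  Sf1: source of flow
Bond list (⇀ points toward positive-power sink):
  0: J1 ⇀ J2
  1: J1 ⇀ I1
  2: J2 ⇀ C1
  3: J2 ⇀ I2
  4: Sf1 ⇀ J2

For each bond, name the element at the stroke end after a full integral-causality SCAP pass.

b0 stroke at J1
b1 stroke at I1
b2 stroke at J2
b3 stroke at I2
b4 stroke at Sf1

#4 →Sf1  (source Sf1 imposes f)
#1 →I1  (I1 integral (f out))
#0 →J1  (closing 0-jn rule on J1)
#2 →J2  (C1 outputs effort q/C1)
#3 →I2  (J2: bond 2 brought effort, rest push out)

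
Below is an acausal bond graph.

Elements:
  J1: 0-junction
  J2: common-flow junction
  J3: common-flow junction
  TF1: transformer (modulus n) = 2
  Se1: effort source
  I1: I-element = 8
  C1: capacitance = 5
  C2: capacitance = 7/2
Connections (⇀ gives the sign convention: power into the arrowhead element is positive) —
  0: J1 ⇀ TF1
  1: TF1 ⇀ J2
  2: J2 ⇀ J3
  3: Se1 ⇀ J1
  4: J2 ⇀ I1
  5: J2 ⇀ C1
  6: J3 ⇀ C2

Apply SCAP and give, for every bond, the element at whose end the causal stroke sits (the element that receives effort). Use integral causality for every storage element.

#0 stroke at TF1
#1 stroke at J2
#2 stroke at J2
#3 stroke at J1
#4 stroke at I1
#5 stroke at J2
#6 stroke at J3

β3 stroke→J1  (Se1 (Se) sets effort on bond)
β0 stroke→TF1  (J1: bond 3 brought effort, rest push out)
β1 stroke→J2  (TF TF1: opposite of bond 0)
β4 stroke→I1  (I1: I, integral causality)
β2 stroke→J2  (common-f at J2 fixed by 4)
β5 stroke→J2  (1-jn J2 has f-setter on 4)
β6 stroke→J3  (1-jn J3 has f-setter on 2)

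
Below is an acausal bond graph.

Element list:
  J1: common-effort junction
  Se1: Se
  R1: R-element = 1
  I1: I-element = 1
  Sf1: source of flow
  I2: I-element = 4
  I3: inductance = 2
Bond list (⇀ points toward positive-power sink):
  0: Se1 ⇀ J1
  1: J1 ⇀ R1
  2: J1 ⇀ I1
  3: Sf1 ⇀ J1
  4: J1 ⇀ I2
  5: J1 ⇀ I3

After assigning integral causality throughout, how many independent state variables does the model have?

b0 stroke at J1  (source Se1 imposes e)
b3 stroke at Sf1  (Sf1 fixes flow; stroke at Sf1)
b1 stroke at R1  (0-jn J1 has e-setter on 0)
b2 stroke at I1  (J1: bond 0 brought effort, rest push out)
b4 stroke at I2  (0-jn J1 has e-setter on 0)
b5 stroke at I3  (common-e at J1 fixed by 0)

3  (I1, I2, I3 all integral)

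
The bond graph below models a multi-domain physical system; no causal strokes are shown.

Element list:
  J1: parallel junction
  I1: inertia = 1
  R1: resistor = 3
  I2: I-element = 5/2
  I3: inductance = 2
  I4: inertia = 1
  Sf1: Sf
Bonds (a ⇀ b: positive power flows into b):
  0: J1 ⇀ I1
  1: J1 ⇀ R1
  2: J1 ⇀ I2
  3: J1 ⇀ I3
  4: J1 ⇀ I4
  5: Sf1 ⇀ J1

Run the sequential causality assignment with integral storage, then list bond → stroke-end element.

bond 0 →I1
bond 1 →J1
bond 2 →I2
bond 3 →I3
bond 4 →I4
bond 5 →Sf1

bond 5 |Sf1  (source Sf1 imposes f)
bond 0 |I1  (I1 integral (f out))
bond 2 |I2  (I2 outputs flow p/I2)
bond 3 |I3  (I3 outputs flow p/I3)
bond 4 |I4  (I4: I, integral causality)
bond 1 |J1  (J1 needs exactly one e-in)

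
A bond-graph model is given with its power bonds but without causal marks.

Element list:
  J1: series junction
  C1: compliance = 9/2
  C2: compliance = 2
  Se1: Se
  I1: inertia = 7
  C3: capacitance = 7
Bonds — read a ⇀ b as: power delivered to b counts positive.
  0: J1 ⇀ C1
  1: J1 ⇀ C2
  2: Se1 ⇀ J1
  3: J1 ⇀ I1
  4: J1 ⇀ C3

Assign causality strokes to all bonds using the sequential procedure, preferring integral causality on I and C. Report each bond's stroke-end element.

β2 stroke at J1  (Se1: effort source, stroke at far end)
β0 stroke at J1  (C1: C, integral causality)
β1 stroke at J1  (C2 outputs effort q/C2)
β3 stroke at I1  (I1 integral (f out))
β4 stroke at J1  (1-jn J1 has f-setter on 3)

#0 |J1
#1 |J1
#2 |J1
#3 |I1
#4 |J1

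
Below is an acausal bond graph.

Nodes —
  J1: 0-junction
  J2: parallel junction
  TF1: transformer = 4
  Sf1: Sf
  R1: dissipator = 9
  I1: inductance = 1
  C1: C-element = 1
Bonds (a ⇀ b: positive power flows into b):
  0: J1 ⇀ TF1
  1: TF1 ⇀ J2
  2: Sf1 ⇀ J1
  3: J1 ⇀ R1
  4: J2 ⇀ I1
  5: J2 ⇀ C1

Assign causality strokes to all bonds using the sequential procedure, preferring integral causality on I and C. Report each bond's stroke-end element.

#0 |J1
#1 |TF1
#2 |Sf1
#3 |R1
#4 |I1
#5 |J2

β2 |Sf1  (source Sf1 imposes f)
β4 |I1  (I1: I, integral causality)
β5 |J2  (C1 outputs effort q/C1)
β1 |TF1  (J2 effort already set via bond 5)
β0 |J1  (TF1: transformer flips bond 1)
β3 |R1  (J1 effort already set via bond 0)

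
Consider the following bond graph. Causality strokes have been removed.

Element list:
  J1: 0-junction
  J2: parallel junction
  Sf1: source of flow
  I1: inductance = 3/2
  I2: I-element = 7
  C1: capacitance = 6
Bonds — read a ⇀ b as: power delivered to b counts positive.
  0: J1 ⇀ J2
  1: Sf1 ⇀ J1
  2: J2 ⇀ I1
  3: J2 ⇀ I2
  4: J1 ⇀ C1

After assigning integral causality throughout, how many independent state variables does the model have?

3  (C1, I1, I2 all integral)

b1 stroke→Sf1  (source Sf1 imposes f)
b2 stroke→I1  (prefer integral on I1)
b3 stroke→I2  (prefer integral on I2)
b0 stroke→J2  (closing 0-jn rule on J2)
b4 stroke→J1  (J1 needs exactly one e-in)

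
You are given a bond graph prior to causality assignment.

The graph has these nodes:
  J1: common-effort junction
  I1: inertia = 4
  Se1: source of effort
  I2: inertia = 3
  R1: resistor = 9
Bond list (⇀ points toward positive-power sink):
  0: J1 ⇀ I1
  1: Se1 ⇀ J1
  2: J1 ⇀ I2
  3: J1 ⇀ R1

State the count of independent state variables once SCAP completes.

b1 |J1  (source Se1 imposes e)
b0 |I1  (J1 effort already set via bond 1)
b2 |I2  (common-e at J1 fixed by 1)
b3 |R1  (0-jn J1 has e-setter on 1)

2  (I1, I2 all integral)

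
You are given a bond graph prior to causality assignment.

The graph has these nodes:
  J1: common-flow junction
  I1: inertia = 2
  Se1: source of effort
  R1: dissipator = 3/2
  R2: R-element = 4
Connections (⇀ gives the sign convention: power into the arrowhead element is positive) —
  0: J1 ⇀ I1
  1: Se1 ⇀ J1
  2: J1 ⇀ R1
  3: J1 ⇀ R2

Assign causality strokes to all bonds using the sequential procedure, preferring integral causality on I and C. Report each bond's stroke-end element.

#0 |I1
#1 |J1
#2 |J1
#3 |J1

β1 |J1  (Se1: effort source, stroke at far end)
β0 |I1  (prefer integral on I1)
β2 |J1  (1-jn J1 has f-setter on 0)
β3 |J1  (J1 flow already set via bond 0)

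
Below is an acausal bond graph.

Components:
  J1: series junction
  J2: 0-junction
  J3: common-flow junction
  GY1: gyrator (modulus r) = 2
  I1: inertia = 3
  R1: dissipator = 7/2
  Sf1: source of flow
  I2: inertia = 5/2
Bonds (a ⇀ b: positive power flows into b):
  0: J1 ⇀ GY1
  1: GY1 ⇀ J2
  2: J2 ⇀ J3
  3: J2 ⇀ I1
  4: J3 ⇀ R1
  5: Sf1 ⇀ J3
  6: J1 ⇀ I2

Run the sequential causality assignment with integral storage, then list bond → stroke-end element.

#0 stroke→J1
#1 stroke→J2
#2 stroke→J3
#3 stroke→I1
#4 stroke→J3
#5 stroke→Sf1
#6 stroke→I2

bond 5 stroke→Sf1  (source Sf1 imposes f)
bond 2 stroke→J3  (J3: bond 5 brought flow, rest push out)
bond 4 stroke→J3  (1-jn J3 has f-setter on 5)
bond 3 stroke→I1  (I1: I, integral causality)
bond 1 stroke→J2  (J2 needs exactly one e-in)
bond 0 stroke→J1  (GY GY1: same side as bond 1)
bond 6 stroke→I2  (J1: last free bond brings flow in)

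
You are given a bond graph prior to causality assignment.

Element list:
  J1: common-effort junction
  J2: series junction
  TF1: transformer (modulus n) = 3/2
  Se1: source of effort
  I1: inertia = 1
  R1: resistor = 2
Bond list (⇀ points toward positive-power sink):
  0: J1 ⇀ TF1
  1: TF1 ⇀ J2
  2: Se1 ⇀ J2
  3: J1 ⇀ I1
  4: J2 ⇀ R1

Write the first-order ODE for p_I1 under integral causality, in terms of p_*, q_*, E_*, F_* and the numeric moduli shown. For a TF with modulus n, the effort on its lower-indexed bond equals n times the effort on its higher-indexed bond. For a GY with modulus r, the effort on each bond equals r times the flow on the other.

dp_I1/dt = -3*E_Se1/2 - 9*p_I1/2

bond 2 |J2  (Se1 (Se) sets effort on bond)
bond 3 |I1  (I1: I, integral causality)
bond 0 |J1  (J1: last free bond brings effort in)
bond 1 |TF1  (TF1: transformer flips bond 0)
bond 4 |J2  (1-jn J2 has f-setter on 1)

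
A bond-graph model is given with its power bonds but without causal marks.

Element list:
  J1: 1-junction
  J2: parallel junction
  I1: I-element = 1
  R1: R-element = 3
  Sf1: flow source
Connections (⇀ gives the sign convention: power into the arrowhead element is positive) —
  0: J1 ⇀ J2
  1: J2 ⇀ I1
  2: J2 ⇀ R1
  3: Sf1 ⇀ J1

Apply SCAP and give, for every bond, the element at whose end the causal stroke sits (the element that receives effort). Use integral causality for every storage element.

bond 3 |Sf1  (source Sf1 imposes f)
bond 0 |J1  (J1: bond 3 brought flow, rest push out)
bond 1 |I1  (prefer integral on I1)
bond 2 |J2  (closing 0-jn rule on J2)

#0 →J1
#1 →I1
#2 →J2
#3 →Sf1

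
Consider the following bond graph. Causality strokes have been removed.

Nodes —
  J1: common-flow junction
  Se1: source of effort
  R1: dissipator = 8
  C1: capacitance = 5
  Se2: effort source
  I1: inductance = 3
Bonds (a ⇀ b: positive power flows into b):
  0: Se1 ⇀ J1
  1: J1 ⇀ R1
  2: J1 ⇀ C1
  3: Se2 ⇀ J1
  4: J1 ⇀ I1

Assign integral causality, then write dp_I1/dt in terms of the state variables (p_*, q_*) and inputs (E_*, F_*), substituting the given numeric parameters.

bond 0 →J1  (Se1: effort source, stroke at far end)
bond 3 →J1  (Se2 fixes effort; stroke away)
bond 2 →J1  (C1: C, integral causality)
bond 4 →I1  (I1 outputs flow p/I1)
bond 1 →J1  (J1: bond 4 brought flow, rest push out)

dp_I1/dt = E_Se1 + E_Se2 - 8*p_I1/3 - q_C1/5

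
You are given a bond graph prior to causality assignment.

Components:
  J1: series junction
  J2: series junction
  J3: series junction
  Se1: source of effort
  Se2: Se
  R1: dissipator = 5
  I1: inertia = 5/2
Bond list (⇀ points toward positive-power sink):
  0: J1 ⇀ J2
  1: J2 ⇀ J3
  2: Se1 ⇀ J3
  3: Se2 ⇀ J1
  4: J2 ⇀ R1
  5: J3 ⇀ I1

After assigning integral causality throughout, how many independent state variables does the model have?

b2 |J3  (source Se1 imposes e)
b3 |J1  (Se2 fixes effort; stroke away)
b0 |J2  (closing 1-jn rule on J1)
b5 |I1  (prefer integral on I1)
b1 |J3  (J3: bond 5 brought flow, rest push out)
b4 |J2  (J2 flow already set via bond 1)

1  (I1 all integral)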